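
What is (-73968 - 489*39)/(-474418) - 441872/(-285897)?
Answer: 236231601479/135634682946 ≈ 1.7417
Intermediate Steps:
(-73968 - 489*39)/(-474418) - 441872/(-285897) = (-73968 - 19071)*(-1/474418) - 441872*(-1/285897) = -93039*(-1/474418) + 441872/285897 = 93039/474418 + 441872/285897 = 236231601479/135634682946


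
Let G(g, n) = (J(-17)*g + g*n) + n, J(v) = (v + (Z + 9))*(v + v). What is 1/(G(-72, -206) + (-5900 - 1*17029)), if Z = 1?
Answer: -1/25439 ≈ -3.9310e-5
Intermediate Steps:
J(v) = 2*v*(10 + v) (J(v) = (v + (1 + 9))*(v + v) = (v + 10)*(2*v) = (10 + v)*(2*v) = 2*v*(10 + v))
G(g, n) = n + 238*g + g*n (G(g, n) = ((2*(-17)*(10 - 17))*g + g*n) + n = ((2*(-17)*(-7))*g + g*n) + n = (238*g + g*n) + n = n + 238*g + g*n)
1/(G(-72, -206) + (-5900 - 1*17029)) = 1/((-206 + 238*(-72) - 72*(-206)) + (-5900 - 1*17029)) = 1/((-206 - 17136 + 14832) + (-5900 - 17029)) = 1/(-2510 - 22929) = 1/(-25439) = -1/25439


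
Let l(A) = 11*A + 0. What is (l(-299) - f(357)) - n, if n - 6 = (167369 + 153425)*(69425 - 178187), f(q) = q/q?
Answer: 34890193732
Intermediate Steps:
f(q) = 1
l(A) = 11*A
n = -34890197022 (n = 6 + (167369 + 153425)*(69425 - 178187) = 6 + 320794*(-108762) = 6 - 34890197028 = -34890197022)
(l(-299) - f(357)) - n = (11*(-299) - 1*1) - 1*(-34890197022) = (-3289 - 1) + 34890197022 = -3290 + 34890197022 = 34890193732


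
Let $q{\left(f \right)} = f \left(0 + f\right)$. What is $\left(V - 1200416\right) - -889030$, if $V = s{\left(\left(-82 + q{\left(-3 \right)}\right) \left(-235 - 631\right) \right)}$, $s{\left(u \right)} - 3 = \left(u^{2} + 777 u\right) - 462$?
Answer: $4045324065$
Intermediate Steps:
$q{\left(f \right)} = f^{2}$ ($q{\left(f \right)} = f f = f^{2}$)
$s{\left(u \right)} = -459 + u^{2} + 777 u$ ($s{\left(u \right)} = 3 - \left(462 - u^{2} - 777 u\right) = 3 + \left(-462 + u^{2} + 777 u\right) = -459 + u^{2} + 777 u$)
$V = 4045635451$ ($V = -459 + \left(\left(-82 + \left(-3\right)^{2}\right) \left(-235 - 631\right)\right)^{2} + 777 \left(-82 + \left(-3\right)^{2}\right) \left(-235 - 631\right) = -459 + \left(\left(-82 + 9\right) \left(-866\right)\right)^{2} + 777 \left(-82 + 9\right) \left(-866\right) = -459 + \left(\left(-73\right) \left(-866\right)\right)^{2} + 777 \left(\left(-73\right) \left(-866\right)\right) = -459 + 63218^{2} + 777 \cdot 63218 = -459 + 3996515524 + 49120386 = 4045635451$)
$\left(V - 1200416\right) - -889030 = \left(4045635451 - 1200416\right) - -889030 = 4044435035 + \left(-188182 + 1077212\right) = 4044435035 + 889030 = 4045324065$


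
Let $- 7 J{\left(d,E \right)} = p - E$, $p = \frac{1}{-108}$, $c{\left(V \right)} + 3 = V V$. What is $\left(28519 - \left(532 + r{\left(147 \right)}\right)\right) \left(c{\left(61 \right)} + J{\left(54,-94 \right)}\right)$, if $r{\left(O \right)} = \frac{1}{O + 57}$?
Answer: $\frac{2284274662997}{22032} \approx 1.0368 \cdot 10^{8}$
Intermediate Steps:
$r{\left(O \right)} = \frac{1}{57 + O}$
$c{\left(V \right)} = -3 + V^{2}$ ($c{\left(V \right)} = -3 + V V = -3 + V^{2}$)
$p = - \frac{1}{108} \approx -0.0092593$
$J{\left(d,E \right)} = \frac{1}{756} + \frac{E}{7}$ ($J{\left(d,E \right)} = - \frac{- \frac{1}{108} - E}{7} = \frac{1}{756} + \frac{E}{7}$)
$\left(28519 - \left(532 + r{\left(147 \right)}\right)\right) \left(c{\left(61 \right)} + J{\left(54,-94 \right)}\right) = \left(28519 - \left(532 + \frac{1}{57 + 147}\right)\right) \left(\left(-3 + 61^{2}\right) + \left(\frac{1}{756} + \frac{1}{7} \left(-94\right)\right)\right) = \left(28519 - \frac{108529}{204}\right) \left(\left(-3 + 3721\right) + \left(\frac{1}{756} - \frac{94}{7}\right)\right) = \left(28519 - \frac{108529}{204}\right) \left(3718 - \frac{10151}{756}\right) = \left(28519 - \frac{108529}{204}\right) \frac{2800657}{756} = \frac{5709347}{204} \cdot \frac{2800657}{756} = \frac{2284274662997}{22032}$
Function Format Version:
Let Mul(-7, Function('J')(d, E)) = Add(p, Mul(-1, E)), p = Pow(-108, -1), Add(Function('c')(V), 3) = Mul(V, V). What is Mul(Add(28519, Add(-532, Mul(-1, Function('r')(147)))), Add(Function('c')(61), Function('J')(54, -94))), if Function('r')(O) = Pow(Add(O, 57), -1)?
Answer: Rational(2284274662997, 22032) ≈ 1.0368e+8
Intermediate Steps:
Function('r')(O) = Pow(Add(57, O), -1)
Function('c')(V) = Add(-3, Pow(V, 2)) (Function('c')(V) = Add(-3, Mul(V, V)) = Add(-3, Pow(V, 2)))
p = Rational(-1, 108) ≈ -0.0092593
Function('J')(d, E) = Add(Rational(1, 756), Mul(Rational(1, 7), E)) (Function('J')(d, E) = Mul(Rational(-1, 7), Add(Rational(-1, 108), Mul(-1, E))) = Add(Rational(1, 756), Mul(Rational(1, 7), E)))
Mul(Add(28519, Add(-532, Mul(-1, Function('r')(147)))), Add(Function('c')(61), Function('J')(54, -94))) = Mul(Add(28519, Add(-532, Mul(-1, Pow(Add(57, 147), -1)))), Add(Add(-3, Pow(61, 2)), Add(Rational(1, 756), Mul(Rational(1, 7), -94)))) = Mul(Add(28519, Add(-532, Mul(-1, Pow(204, -1)))), Add(Add(-3, 3721), Add(Rational(1, 756), Rational(-94, 7)))) = Mul(Add(28519, Add(-532, Mul(-1, Rational(1, 204)))), Add(3718, Rational(-10151, 756))) = Mul(Add(28519, Add(-532, Rational(-1, 204))), Rational(2800657, 756)) = Mul(Add(28519, Rational(-108529, 204)), Rational(2800657, 756)) = Mul(Rational(5709347, 204), Rational(2800657, 756)) = Rational(2284274662997, 22032)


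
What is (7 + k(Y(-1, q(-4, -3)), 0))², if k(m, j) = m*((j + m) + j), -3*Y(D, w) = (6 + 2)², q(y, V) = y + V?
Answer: 17297281/81 ≈ 2.1355e+5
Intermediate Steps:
q(y, V) = V + y
Y(D, w) = -64/3 (Y(D, w) = -(6 + 2)²/3 = -⅓*8² = -⅓*64 = -64/3)
k(m, j) = m*(m + 2*j)
(7 + k(Y(-1, q(-4, -3)), 0))² = (7 - 64*(-64/3 + 2*0)/3)² = (7 - 64*(-64/3 + 0)/3)² = (7 - 64/3*(-64/3))² = (7 + 4096/9)² = (4159/9)² = 17297281/81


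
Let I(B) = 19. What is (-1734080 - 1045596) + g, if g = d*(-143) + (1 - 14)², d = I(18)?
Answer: -2782224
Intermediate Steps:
d = 19
g = -2548 (g = 19*(-143) + (1 - 14)² = -2717 + (-13)² = -2717 + 169 = -2548)
(-1734080 - 1045596) + g = (-1734080 - 1045596) - 2548 = -2779676 - 2548 = -2782224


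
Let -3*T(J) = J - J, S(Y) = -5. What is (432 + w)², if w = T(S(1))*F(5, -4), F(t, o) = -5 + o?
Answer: 186624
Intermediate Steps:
T(J) = 0 (T(J) = -(J - J)/3 = -⅓*0 = 0)
w = 0 (w = 0*(-5 - 4) = 0*(-9) = 0)
(432 + w)² = (432 + 0)² = 432² = 186624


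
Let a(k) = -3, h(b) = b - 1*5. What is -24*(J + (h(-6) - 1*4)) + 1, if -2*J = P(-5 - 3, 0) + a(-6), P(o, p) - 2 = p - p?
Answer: 349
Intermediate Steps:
P(o, p) = 2 (P(o, p) = 2 + (p - p) = 2 + 0 = 2)
h(b) = -5 + b (h(b) = b - 5 = -5 + b)
J = ½ (J = -(2 - 3)/2 = -½*(-1) = ½ ≈ 0.50000)
-24*(J + (h(-6) - 1*4)) + 1 = -24*(½ + ((-5 - 6) - 1*4)) + 1 = -24*(½ + (-11 - 4)) + 1 = -24*(½ - 15) + 1 = -24*(-29/2) + 1 = 348 + 1 = 349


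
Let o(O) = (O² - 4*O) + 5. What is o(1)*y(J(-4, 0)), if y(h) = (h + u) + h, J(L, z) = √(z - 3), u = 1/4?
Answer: ½ + 4*I*√3 ≈ 0.5 + 6.9282*I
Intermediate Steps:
u = ¼ ≈ 0.25000
o(O) = 5 + O² - 4*O
J(L, z) = √(-3 + z)
y(h) = ¼ + 2*h (y(h) = (h + ¼) + h = (¼ + h) + h = ¼ + 2*h)
o(1)*y(J(-4, 0)) = (5 + 1² - 4*1)*(¼ + 2*√(-3 + 0)) = (5 + 1 - 4)*(¼ + 2*√(-3)) = 2*(¼ + 2*(I*√3)) = 2*(¼ + 2*I*√3) = ½ + 4*I*√3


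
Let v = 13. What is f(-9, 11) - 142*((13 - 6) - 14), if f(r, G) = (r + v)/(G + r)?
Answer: 996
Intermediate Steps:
f(r, G) = (13 + r)/(G + r) (f(r, G) = (r + 13)/(G + r) = (13 + r)/(G + r))
f(-9, 11) - 142*((13 - 6) - 14) = (13 - 9)/(11 - 9) - 142*((13 - 6) - 14) = 4/2 - 142*(7 - 14) = (½)*4 - 142*(-7) = 2 + 994 = 996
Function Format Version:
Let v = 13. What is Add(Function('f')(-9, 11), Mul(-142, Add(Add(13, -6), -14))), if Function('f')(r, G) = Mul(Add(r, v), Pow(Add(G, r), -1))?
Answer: 996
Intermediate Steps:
Function('f')(r, G) = Mul(Pow(Add(G, r), -1), Add(13, r)) (Function('f')(r, G) = Mul(Add(r, 13), Pow(Add(G, r), -1)) = Mul(Add(13, r), Pow(Add(G, r), -1)) = Mul(Pow(Add(G, r), -1), Add(13, r)))
Add(Function('f')(-9, 11), Mul(-142, Add(Add(13, -6), -14))) = Add(Mul(Pow(Add(11, -9), -1), Add(13, -9)), Mul(-142, Add(Add(13, -6), -14))) = Add(Mul(Pow(2, -1), 4), Mul(-142, Add(7, -14))) = Add(Mul(Rational(1, 2), 4), Mul(-142, -7)) = Add(2, 994) = 996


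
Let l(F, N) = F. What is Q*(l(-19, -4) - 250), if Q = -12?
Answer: 3228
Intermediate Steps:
Q*(l(-19, -4) - 250) = -12*(-19 - 250) = -12*(-269) = 3228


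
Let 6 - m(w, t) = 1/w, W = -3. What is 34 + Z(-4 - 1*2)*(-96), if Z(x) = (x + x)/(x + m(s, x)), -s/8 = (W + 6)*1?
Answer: 27682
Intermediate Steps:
s = -24 (s = -8*(-3 + 6) = -24 ≈ -24.000)
m(w, t) = 6 - 1/w
Z(x) = 2*x/(145/24 + x) (Z(x) = (x + x)/(x + (6 - 1/(-24))) = (2*x)/(x + (6 - 1*(-1/24))) = (2*x)/(x + (6 + 1/24)) = (2*x)/(x + 145/24) = (2*x)/(145/24 + x) = 2*x/(145/24 + x))
34 + Z(-4 - 1*2)*(-96) = 34 + (48*(-4 - 1*2)/(145 + 24*(-4 - 1*2)))*(-96) = 34 + (48*(-4 - 2)/(145 + 24*(-4 - 2)))*(-96) = 34 + (48*(-6)/(145 + 24*(-6)))*(-96) = 34 + (48*(-6)/(145 - 144))*(-96) = 34 + (48*(-6)/1)*(-96) = 34 + (48*(-6)*1)*(-96) = 34 - 288*(-96) = 34 + 27648 = 27682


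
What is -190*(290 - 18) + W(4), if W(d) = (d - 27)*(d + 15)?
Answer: -52117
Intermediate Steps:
W(d) = (-27 + d)*(15 + d)
-190*(290 - 18) + W(4) = -190*(290 - 18) + (-405 + 4² - 12*4) = -190*272 + (-405 + 16 - 48) = -51680 - 437 = -52117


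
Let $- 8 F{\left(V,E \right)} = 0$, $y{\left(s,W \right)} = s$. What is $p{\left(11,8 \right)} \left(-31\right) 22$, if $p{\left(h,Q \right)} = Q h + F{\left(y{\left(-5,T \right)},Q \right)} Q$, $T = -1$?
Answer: $-60016$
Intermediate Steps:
$F{\left(V,E \right)} = 0$ ($F{\left(V,E \right)} = \left(- \frac{1}{8}\right) 0 = 0$)
$p{\left(h,Q \right)} = Q h$ ($p{\left(h,Q \right)} = Q h + 0 Q = Q h + 0 = Q h$)
$p{\left(11,8 \right)} \left(-31\right) 22 = 8 \cdot 11 \left(-31\right) 22 = 88 \left(-31\right) 22 = \left(-2728\right) 22 = -60016$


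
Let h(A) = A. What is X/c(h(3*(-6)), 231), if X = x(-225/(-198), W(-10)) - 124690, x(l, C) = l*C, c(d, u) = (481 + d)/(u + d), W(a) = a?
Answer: -292175295/5093 ≈ -57368.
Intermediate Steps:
c(d, u) = (481 + d)/(d + u)
x(l, C) = C*l
X = -1371715/11 (X = -(-2250)/(-198) - 124690 = -(-2250)*(-1)/198 - 124690 = -10*25/22 - 124690 = -125/11 - 124690 = -1371715/11 ≈ -1.2470e+5)
X/c(h(3*(-6)), 231) = -1371715*(3*(-6) + 231)/(481 + 3*(-6))/11 = -1371715*(-18 + 231)/(481 - 18)/11 = -1371715/(11*(463/213)) = -1371715/(11*((1/213)*463)) = -1371715/(11*463/213) = -1371715/11*213/463 = -292175295/5093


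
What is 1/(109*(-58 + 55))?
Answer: -1/327 ≈ -0.0030581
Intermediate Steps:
1/(109*(-58 + 55)) = 1/(109*(-3)) = 1/(-327) = -1/327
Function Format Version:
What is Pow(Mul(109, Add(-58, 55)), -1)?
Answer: Rational(-1, 327) ≈ -0.0030581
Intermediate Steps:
Pow(Mul(109, Add(-58, 55)), -1) = Pow(Mul(109, -3), -1) = Pow(-327, -1) = Rational(-1, 327)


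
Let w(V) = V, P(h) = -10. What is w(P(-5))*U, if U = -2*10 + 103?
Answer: -830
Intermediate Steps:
U = 83 (U = -20 + 103 = 83)
w(P(-5))*U = -10*83 = -830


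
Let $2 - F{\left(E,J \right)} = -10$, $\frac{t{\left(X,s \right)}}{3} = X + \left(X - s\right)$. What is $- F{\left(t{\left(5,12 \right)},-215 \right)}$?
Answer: $-12$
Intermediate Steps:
$t{\left(X,s \right)} = - 3 s + 6 X$ ($t{\left(X,s \right)} = 3 \left(X + \left(X - s\right)\right) = 3 \left(- s + 2 X\right) = - 3 s + 6 X$)
$F{\left(E,J \right)} = 12$ ($F{\left(E,J \right)} = 2 - -10 = 2 + 10 = 12$)
$- F{\left(t{\left(5,12 \right)},-215 \right)} = \left(-1\right) 12 = -12$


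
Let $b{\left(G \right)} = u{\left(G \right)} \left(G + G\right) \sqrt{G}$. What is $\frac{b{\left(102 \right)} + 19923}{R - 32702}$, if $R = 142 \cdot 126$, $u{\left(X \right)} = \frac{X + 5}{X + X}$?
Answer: $- \frac{19923}{14810} - \frac{107 \sqrt{102}}{14810} \approx -1.4182$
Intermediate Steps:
$u{\left(X \right)} = \frac{5 + X}{2 X}$
$b{\left(G \right)} = \sqrt{G} \left(5 + G\right)$ ($b{\left(G \right)} = \frac{5 + G}{2 G} \left(G + G\right) \sqrt{G} = \frac{5 + G}{2 G} 2 G \sqrt{G} = \left(5 + G\right) \sqrt{G} = \sqrt{G} \left(5 + G\right)$)
$R = 17892$
$\frac{b{\left(102 \right)} + 19923}{R - 32702} = \frac{\sqrt{102} \left(5 + 102\right) + 19923}{17892 - 32702} = \frac{\sqrt{102} \cdot 107 + 19923}{-14810} = \left(107 \sqrt{102} + 19923\right) \left(- \frac{1}{14810}\right) = \left(19923 + 107 \sqrt{102}\right) \left(- \frac{1}{14810}\right) = - \frac{19923}{14810} - \frac{107 \sqrt{102}}{14810}$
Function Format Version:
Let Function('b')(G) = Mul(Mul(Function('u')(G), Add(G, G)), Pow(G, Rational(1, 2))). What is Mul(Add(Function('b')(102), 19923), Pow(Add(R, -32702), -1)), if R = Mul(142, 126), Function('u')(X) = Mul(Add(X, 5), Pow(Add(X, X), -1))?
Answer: Add(Rational(-19923, 14810), Mul(Rational(-107, 14810), Pow(102, Rational(1, 2)))) ≈ -1.4182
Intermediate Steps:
Function('u')(X) = Mul(Rational(1, 2), Pow(X, -1), Add(5, X)) (Function('u')(X) = Mul(Add(5, X), Pow(Mul(2, X), -1)) = Mul(Add(5, X), Mul(Rational(1, 2), Pow(X, -1))) = Mul(Rational(1, 2), Pow(X, -1), Add(5, X)))
Function('b')(G) = Mul(Pow(G, Rational(1, 2)), Add(5, G)) (Function('b')(G) = Mul(Mul(Mul(Rational(1, 2), Pow(G, -1), Add(5, G)), Add(G, G)), Pow(G, Rational(1, 2))) = Mul(Mul(Mul(Rational(1, 2), Pow(G, -1), Add(5, G)), Mul(2, G)), Pow(G, Rational(1, 2))) = Mul(Add(5, G), Pow(G, Rational(1, 2))) = Mul(Pow(G, Rational(1, 2)), Add(5, G)))
R = 17892
Mul(Add(Function('b')(102), 19923), Pow(Add(R, -32702), -1)) = Mul(Add(Mul(Pow(102, Rational(1, 2)), Add(5, 102)), 19923), Pow(Add(17892, -32702), -1)) = Mul(Add(Mul(Pow(102, Rational(1, 2)), 107), 19923), Pow(-14810, -1)) = Mul(Add(Mul(107, Pow(102, Rational(1, 2))), 19923), Rational(-1, 14810)) = Mul(Add(19923, Mul(107, Pow(102, Rational(1, 2)))), Rational(-1, 14810)) = Add(Rational(-19923, 14810), Mul(Rational(-107, 14810), Pow(102, Rational(1, 2))))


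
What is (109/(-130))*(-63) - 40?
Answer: 1667/130 ≈ 12.823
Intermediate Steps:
(109/(-130))*(-63) - 40 = (109*(-1/130))*(-63) - 40 = -109/130*(-63) - 40 = 6867/130 - 40 = 1667/130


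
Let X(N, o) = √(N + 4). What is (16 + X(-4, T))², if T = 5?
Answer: 256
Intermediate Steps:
X(N, o) = √(4 + N)
(16 + X(-4, T))² = (16 + √(4 - 4))² = (16 + √0)² = (16 + 0)² = 16² = 256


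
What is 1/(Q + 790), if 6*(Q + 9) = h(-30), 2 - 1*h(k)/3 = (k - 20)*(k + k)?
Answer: -1/718 ≈ -0.0013928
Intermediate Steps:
h(k) = 6 - 6*k*(-20 + k) (h(k) = 6 - 3*(k - 20)*(k + k) = 6 - 3*(-20 + k)*2*k = 6 - 6*k*(-20 + k))
Q = -1508 (Q = -9 + (6 - 6*(-30)² + 120*(-30))/6 = -9 + (6 - 6*900 - 3600)/6 = -9 + (6 - 5400 - 3600)/6 = -9 + (⅙)*(-8994) = -9 - 1499 = -1508)
1/(Q + 790) = 1/(-1508 + 790) = 1/(-718) = -1/718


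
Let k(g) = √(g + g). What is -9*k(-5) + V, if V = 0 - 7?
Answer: -7 - 9*I*√10 ≈ -7.0 - 28.461*I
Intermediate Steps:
k(g) = √2*√g (k(g) = √(2*g) = √2*√g)
V = -7
-9*k(-5) + V = -9*√2*√(-5) - 7 = -9*√2*I*√5 - 7 = -9*I*√10 - 7 = -7 - 9*I*√10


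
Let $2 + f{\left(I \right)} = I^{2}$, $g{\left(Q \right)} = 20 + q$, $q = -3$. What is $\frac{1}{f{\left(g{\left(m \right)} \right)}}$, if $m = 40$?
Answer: $\frac{1}{287} \approx 0.0034843$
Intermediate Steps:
$g{\left(Q \right)} = 17$ ($g{\left(Q \right)} = 20 - 3 = 17$)
$f{\left(I \right)} = -2 + I^{2}$
$\frac{1}{f{\left(g{\left(m \right)} \right)}} = \frac{1}{-2 + 17^{2}} = \frac{1}{-2 + 289} = \frac{1}{287}$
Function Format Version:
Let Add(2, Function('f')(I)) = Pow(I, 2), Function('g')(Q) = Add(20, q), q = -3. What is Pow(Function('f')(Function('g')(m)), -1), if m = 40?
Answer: Rational(1, 287) ≈ 0.0034843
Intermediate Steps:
Function('g')(Q) = 17 (Function('g')(Q) = Add(20, -3) = 17)
Function('f')(I) = Add(-2, Pow(I, 2))
Pow(Function('f')(Function('g')(m)), -1) = Pow(Add(-2, Pow(17, 2)), -1) = Pow(Add(-2, 289), -1) = Pow(287, -1) = Rational(1, 287)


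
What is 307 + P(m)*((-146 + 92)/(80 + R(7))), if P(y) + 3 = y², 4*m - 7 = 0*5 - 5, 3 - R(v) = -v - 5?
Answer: 58627/190 ≈ 308.56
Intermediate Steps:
R(v) = 8 + v (R(v) = 3 - (-v - 5) = 3 - (-5 - v) = 3 + (5 + v) = 8 + v)
m = ½ (m = 7/4 + (0*5 - 5)/4 = 7/4 + (0 - 5)/4 = 7/4 + (¼)*(-5) = 7/4 - 5/4 = ½ ≈ 0.50000)
P(y) = -3 + y²
307 + P(m)*((-146 + 92)/(80 + R(7))) = 307 + (-3 + (½)²)*((-146 + 92)/(80 + (8 + 7))) = 307 + (-3 + ¼)*(-54/(80 + 15)) = 307 - (-297)/(2*95) = 307 - 11/4*(-54/95) = 307 + 297/190 = 58627/190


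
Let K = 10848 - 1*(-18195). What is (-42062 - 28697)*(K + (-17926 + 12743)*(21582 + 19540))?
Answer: 15079187478797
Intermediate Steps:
K = 29043 (K = 10848 + 18195 = 29043)
(-42062 - 28697)*(K + (-17926 + 12743)*(21582 + 19540)) = (-42062 - 28697)*(29043 + (-17926 + 12743)*(21582 + 19540)) = -70759*(29043 - 5183*41122) = -70759*(29043 - 213135326) = -70759*(-213106283) = 15079187478797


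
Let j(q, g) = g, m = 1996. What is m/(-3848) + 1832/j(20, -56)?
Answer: -223791/6734 ≈ -33.233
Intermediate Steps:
m/(-3848) + 1832/j(20, -56) = 1996/(-3848) + 1832/(-56) = 1996*(-1/3848) + 1832*(-1/56) = -499/962 - 229/7 = -223791/6734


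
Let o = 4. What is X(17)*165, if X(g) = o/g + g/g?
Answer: 3465/17 ≈ 203.82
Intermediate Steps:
X(g) = 1 + 4/g (X(g) = 4/g + g/g = 4/g + 1 = 1 + 4/g)
X(17)*165 = ((4 + 17)/17)*165 = ((1/17)*21)*165 = (21/17)*165 = 3465/17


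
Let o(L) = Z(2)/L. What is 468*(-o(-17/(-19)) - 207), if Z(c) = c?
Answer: -1664676/17 ≈ -97922.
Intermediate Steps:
o(L) = 2/L
468*(-o(-17/(-19)) - 207) = 468*(-2/((-17/(-19))) - 207) = 468*(-2/((-17*(-1/19))) - 207) = 468*(-2/17/19 - 207) = 468*(-2*19/17 - 207) = 468*(-1*38/17 - 207) = 468*(-38/17 - 207) = 468*(-3557/17) = -1664676/17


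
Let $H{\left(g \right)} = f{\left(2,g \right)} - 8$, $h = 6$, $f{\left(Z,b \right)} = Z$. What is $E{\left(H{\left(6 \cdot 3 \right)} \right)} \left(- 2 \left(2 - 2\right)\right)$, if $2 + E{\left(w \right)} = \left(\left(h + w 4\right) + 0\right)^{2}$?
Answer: $0$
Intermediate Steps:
$H{\left(g \right)} = -6$ ($H{\left(g \right)} = 2 - 8 = -6$)
$E{\left(w \right)} = -2 + \left(6 + 4 w\right)^{2}$ ($E{\left(w \right)} = -2 + \left(\left(6 + w 4\right) + 0\right)^{2} = -2 + \left(\left(6 + 4 w\right) + 0\right)^{2} = -2 + \left(6 + 4 w\right)^{2}$)
$E{\left(H{\left(6 \cdot 3 \right)} \right)} \left(- 2 \left(2 - 2\right)\right) = \left(34 + 16 \left(-6\right)^{2} + 48 \left(-6\right)\right) \left(- 2 \left(2 - 2\right)\right) = \left(34 + 16 \cdot 36 - 288\right) \left(\left(-2\right) 0\right) = \left(34 + 576 - 288\right) 0 = 322 \cdot 0 = 0$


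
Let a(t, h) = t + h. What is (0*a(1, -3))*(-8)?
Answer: 0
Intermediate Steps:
a(t, h) = h + t
(0*a(1, -3))*(-8) = (0*(-3 + 1))*(-8) = (0*(-2))*(-8) = 0*(-8) = 0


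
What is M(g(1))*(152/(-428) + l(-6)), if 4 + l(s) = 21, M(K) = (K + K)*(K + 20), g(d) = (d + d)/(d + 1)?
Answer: 74802/107 ≈ 699.08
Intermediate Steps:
g(d) = 2*d/(1 + d) (g(d) = (2*d)/(1 + d) = 2*d/(1 + d))
M(K) = 2*K*(20 + K) (M(K) = (2*K)*(20 + K) = 2*K*(20 + K))
l(s) = 17 (l(s) = -4 + 21 = 17)
M(g(1))*(152/(-428) + l(-6)) = (2*(2*1/(1 + 1))*(20 + 2*1/(1 + 1)))*(152/(-428) + 17) = (2*(2*1/2)*(20 + 2*1/2))*(152*(-1/428) + 17) = (2*(2*1*(1/2))*(20 + 2*1*(1/2)))*(-38/107 + 17) = (2*1*(20 + 1))*(1781/107) = (2*1*21)*(1781/107) = 42*(1781/107) = 74802/107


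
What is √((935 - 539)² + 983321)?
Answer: √1140137 ≈ 1067.8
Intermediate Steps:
√((935 - 539)² + 983321) = √(396² + 983321) = √(156816 + 983321) = √1140137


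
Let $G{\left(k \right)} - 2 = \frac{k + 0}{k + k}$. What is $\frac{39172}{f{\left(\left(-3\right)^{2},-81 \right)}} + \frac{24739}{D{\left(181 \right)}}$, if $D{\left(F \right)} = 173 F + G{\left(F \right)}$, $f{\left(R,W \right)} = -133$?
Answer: $- \frac{349542994}{1189989} \approx -293.74$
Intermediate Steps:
$G{\left(k \right)} = \frac{5}{2}$ ($G{\left(k \right)} = 2 + \frac{k + 0}{k + k} = 2 + \frac{k}{2 k} = 2 + k \frac{1}{2 k} = 2 + \frac{1}{2} = \frac{5}{2}$)
$D{\left(F \right)} = \frac{5}{2} + 173 F$ ($D{\left(F \right)} = 173 F + \frac{5}{2} = \frac{5}{2} + 173 F$)
$\frac{39172}{f{\left(\left(-3\right)^{2},-81 \right)}} + \frac{24739}{D{\left(181 \right)}} = \frac{39172}{-133} + \frac{24739}{\frac{5}{2} + 173 \cdot 181} = 39172 \left(- \frac{1}{133}\right) + \frac{24739}{\frac{5}{2} + 31313} = - \frac{5596}{19} + \frac{24739}{\frac{62631}{2}} = - \frac{5596}{19} + 24739 \cdot \frac{2}{62631} = - \frac{5596}{19} + \frac{49478}{62631} = - \frac{349542994}{1189989}$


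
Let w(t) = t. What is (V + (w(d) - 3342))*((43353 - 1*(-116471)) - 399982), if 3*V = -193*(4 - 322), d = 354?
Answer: -4195560260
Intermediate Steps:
V = 20458 (V = (-193*(4 - 322))/3 = (-193*(-318))/3 = (⅓)*61374 = 20458)
(V + (w(d) - 3342))*((43353 - 1*(-116471)) - 399982) = (20458 + (354 - 3342))*((43353 - 1*(-116471)) - 399982) = (20458 - 2988)*((43353 + 116471) - 399982) = 17470*(159824 - 399982) = 17470*(-240158) = -4195560260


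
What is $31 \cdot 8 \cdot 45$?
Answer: $11160$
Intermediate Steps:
$31 \cdot 8 \cdot 45 = 248 \cdot 45 = 11160$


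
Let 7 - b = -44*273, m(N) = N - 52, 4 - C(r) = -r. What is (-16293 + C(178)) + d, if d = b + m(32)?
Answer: -4112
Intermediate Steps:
C(r) = 4 + r (C(r) = 4 - (-1)*r = 4 + r)
m(N) = -52 + N
b = 12019 (b = 7 - (-44)*273 = 7 - 1*(-12012) = 7 + 12012 = 12019)
d = 11999 (d = 12019 + (-52 + 32) = 12019 - 20 = 11999)
(-16293 + C(178)) + d = (-16293 + (4 + 178)) + 11999 = (-16293 + 182) + 11999 = -16111 + 11999 = -4112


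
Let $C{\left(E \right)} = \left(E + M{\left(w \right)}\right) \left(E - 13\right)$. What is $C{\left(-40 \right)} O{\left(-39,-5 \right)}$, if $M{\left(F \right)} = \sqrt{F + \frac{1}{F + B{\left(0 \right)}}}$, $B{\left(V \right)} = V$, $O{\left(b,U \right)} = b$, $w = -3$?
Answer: $-82680 + 689 i \sqrt{30} \approx -82680.0 + 3773.8 i$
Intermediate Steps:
$M{\left(F \right)} = \sqrt{F + \frac{1}{F}}$ ($M{\left(F \right)} = \sqrt{F + \frac{1}{F + 0}} = \sqrt{F + \frac{1}{F}}$)
$C{\left(E \right)} = \left(-13 + E\right) \left(E + \frac{i \sqrt{30}}{3}\right)$ ($C{\left(E \right)} = \left(E + \sqrt{-3 + \frac{1}{-3}}\right) \left(E - 13\right) = \left(E + \sqrt{-3 - \frac{1}{3}}\right) \left(-13 + E\right) = \left(E + \sqrt{- \frac{10}{3}}\right) \left(-13 + E\right) = \left(E + \frac{i \sqrt{30}}{3}\right) \left(-13 + E\right) = \left(-13 + E\right) \left(E + \frac{i \sqrt{30}}{3}\right)$)
$C{\left(-40 \right)} O{\left(-39,-5 \right)} = \left(\left(-40\right)^{2} - -520 - \frac{13 i \sqrt{30}}{3} + \frac{1}{3} i \left(-40\right) \sqrt{30}\right) \left(-39\right) = \left(1600 + 520 - \frac{13 i \sqrt{30}}{3} - \frac{40 i \sqrt{30}}{3}\right) \left(-39\right) = \left(2120 - \frac{53 i \sqrt{30}}{3}\right) \left(-39\right) = -82680 + 689 i \sqrt{30}$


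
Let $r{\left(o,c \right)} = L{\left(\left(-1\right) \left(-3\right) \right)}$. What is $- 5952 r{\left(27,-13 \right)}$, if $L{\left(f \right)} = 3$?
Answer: $-17856$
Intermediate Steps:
$r{\left(o,c \right)} = 3$
$- 5952 r{\left(27,-13 \right)} = \left(-5952\right) 3 = -17856$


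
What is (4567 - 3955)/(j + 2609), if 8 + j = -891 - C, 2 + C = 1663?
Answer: 612/49 ≈ 12.490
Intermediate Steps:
C = 1661 (C = -2 + 1663 = 1661)
j = -2560 (j = -8 + (-891 - 1*1661) = -8 + (-891 - 1661) = -8 - 2552 = -2560)
(4567 - 3955)/(j + 2609) = (4567 - 3955)/(-2560 + 2609) = 612/49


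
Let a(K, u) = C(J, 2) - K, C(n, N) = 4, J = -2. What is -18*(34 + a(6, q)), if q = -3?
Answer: -576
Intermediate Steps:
a(K, u) = 4 - K
-18*(34 + a(6, q)) = -18*(34 + (4 - 1*6)) = -18*(34 + (4 - 6)) = -18*(34 - 2) = -18*32 = -576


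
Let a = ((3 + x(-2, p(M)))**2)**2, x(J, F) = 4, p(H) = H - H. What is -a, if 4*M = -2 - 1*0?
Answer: -2401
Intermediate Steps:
M = -1/2 (M = (-2 - 1*0)/4 = (-2 + 0)/4 = (1/4)*(-2) = -1/2 ≈ -0.50000)
p(H) = 0
a = 2401 (a = ((3 + 4)**2)**2 = (7**2)**2 = 49**2 = 2401)
-a = -1*2401 = -2401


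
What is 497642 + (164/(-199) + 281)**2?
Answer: 22815740867/39601 ≈ 5.7614e+5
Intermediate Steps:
497642 + (164/(-199) + 281)**2 = 497642 + (164*(-1/199) + 281)**2 = 497642 + (-164/199 + 281)**2 = 497642 + (55755/199)**2 = 497642 + 3108620025/39601 = 22815740867/39601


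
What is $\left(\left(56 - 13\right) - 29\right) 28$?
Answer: $392$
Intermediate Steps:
$\left(\left(56 - 13\right) - 29\right) 28 = \left(43 - 29\right) 28 = 14 \cdot 28 = 392$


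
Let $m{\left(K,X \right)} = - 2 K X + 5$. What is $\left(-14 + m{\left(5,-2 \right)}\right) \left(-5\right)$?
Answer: $-55$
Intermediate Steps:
$m{\left(K,X \right)} = 5 - 2 K X$ ($m{\left(K,X \right)} = - 2 K X + 5 = 5 - 2 K X$)
$\left(-14 + m{\left(5,-2 \right)}\right) \left(-5\right) = \left(-14 - \left(-5 + 10 \left(-2\right)\right)\right) \left(-5\right) = \left(-14 + \left(5 + 20\right)\right) \left(-5\right) = \left(-14 + 25\right) \left(-5\right) = 11 \left(-5\right) = -55$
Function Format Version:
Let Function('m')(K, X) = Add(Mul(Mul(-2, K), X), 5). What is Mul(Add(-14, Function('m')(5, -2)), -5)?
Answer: -55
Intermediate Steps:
Function('m')(K, X) = Add(5, Mul(-2, K, X)) (Function('m')(K, X) = Add(Mul(-2, K, X), 5) = Add(5, Mul(-2, K, X)))
Mul(Add(-14, Function('m')(5, -2)), -5) = Mul(Add(-14, Add(5, Mul(-2, 5, -2))), -5) = Mul(Add(-14, Add(5, 20)), -5) = Mul(Add(-14, 25), -5) = Mul(11, -5) = -55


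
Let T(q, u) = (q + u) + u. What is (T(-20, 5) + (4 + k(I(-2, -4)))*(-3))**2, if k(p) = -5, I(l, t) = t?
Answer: 49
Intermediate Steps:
T(q, u) = q + 2*u
(T(-20, 5) + (4 + k(I(-2, -4)))*(-3))**2 = ((-20 + 2*5) + (4 - 5)*(-3))**2 = ((-20 + 10) - 1*(-3))**2 = (-10 + 3)**2 = (-7)**2 = 49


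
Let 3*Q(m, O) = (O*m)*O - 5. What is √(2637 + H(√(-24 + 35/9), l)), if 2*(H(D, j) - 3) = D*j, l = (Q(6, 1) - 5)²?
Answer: √(213840 + 294*I*√181)/9 ≈ 51.383 + 0.47517*I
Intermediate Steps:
Q(m, O) = -5/3 + m*O²/3 (Q(m, O) = ((O*m)*O - 5)/3 = (m*O² - 5)/3 = (-5 + m*O²)/3 = -5/3 + m*O²/3)
l = 196/9 (l = ((-5/3 + (⅓)*6*1²) - 5)² = ((-5/3 + (⅓)*6*1) - 5)² = ((-5/3 + 2) - 5)² = (⅓ - 5)² = (-14/3)² = 196/9 ≈ 21.778)
H(D, j) = 3 + D*j/2 (H(D, j) = 3 + (D*j)/2 = 3 + D*j/2)
√(2637 + H(√(-24 + 35/9), l)) = √(2637 + (3 + (½)*√(-24 + 35/9)*(196/9))) = √(2637 + (3 + (½)*√(-181/9)*(196/9))) = √(2637 + (3 + (½)*(I*√181/3)*(196/9))) = √(2637 + (3 + 98*I*√181/27)) = √(2640 + 98*I*√181/27)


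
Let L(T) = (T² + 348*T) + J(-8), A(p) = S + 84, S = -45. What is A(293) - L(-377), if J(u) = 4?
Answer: -10898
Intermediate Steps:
A(p) = 39 (A(p) = -45 + 84 = 39)
L(T) = 4 + T² + 348*T (L(T) = (T² + 348*T) + 4 = 4 + T² + 348*T)
A(293) - L(-377) = 39 - (4 + (-377)² + 348*(-377)) = 39 - (4 + 142129 - 131196) = 39 - 1*10937 = 39 - 10937 = -10898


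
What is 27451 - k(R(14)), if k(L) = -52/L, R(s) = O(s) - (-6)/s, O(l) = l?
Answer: 2772915/101 ≈ 27455.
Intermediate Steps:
R(s) = s + 6/s (R(s) = s - (-6)/s = s + 6/s)
27451 - k(R(14)) = 27451 - (-52)/(14 + 6/14) = 27451 - (-52)/(14 + 6*(1/14)) = 27451 - (-52)/(14 + 3/7) = 27451 - (-52)/101/7 = 27451 - (-52)*7/101 = 27451 - 1*(-364/101) = 27451 + 364/101 = 2772915/101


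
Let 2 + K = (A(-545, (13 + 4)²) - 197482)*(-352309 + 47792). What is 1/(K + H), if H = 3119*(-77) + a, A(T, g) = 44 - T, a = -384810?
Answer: 1/59956640706 ≈ 1.6679e-11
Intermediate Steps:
K = 59957265679 (K = -2 + ((44 - 1*(-545)) - 197482)*(-352309 + 47792) = -2 + ((44 + 545) - 197482)*(-304517) = -2 + (589 - 197482)*(-304517) = -2 - 196893*(-304517) = -2 + 59957265681 = 59957265679)
H = -624973 (H = 3119*(-77) - 384810 = -240163 - 384810 = -624973)
1/(K + H) = 1/(59957265679 - 624973) = 1/59956640706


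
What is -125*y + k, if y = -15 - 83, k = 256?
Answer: 12506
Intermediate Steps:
y = -98
-125*y + k = -125*(-98) + 256 = 12250 + 256 = 12506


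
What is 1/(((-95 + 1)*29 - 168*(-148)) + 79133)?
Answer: 1/101271 ≈ 9.8745e-6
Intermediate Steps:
1/(((-95 + 1)*29 - 168*(-148)) + 79133) = 1/((-94*29 + 24864) + 79133) = 1/((-2726 + 24864) + 79133) = 1/(22138 + 79133) = 1/101271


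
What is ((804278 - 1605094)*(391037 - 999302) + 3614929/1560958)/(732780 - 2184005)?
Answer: -760355666811796849/2265301273550 ≈ -3.3565e+5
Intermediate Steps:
((804278 - 1605094)*(391037 - 999302) + 3614929/1560958)/(732780 - 2184005) = (-800816*(-608265) + 3614929*(1/1560958))/(-1451225) = (487108344240 + 3614929/1560958)*(-1/1451225) = (760355666811796849/1560958)*(-1/1451225) = -760355666811796849/2265301273550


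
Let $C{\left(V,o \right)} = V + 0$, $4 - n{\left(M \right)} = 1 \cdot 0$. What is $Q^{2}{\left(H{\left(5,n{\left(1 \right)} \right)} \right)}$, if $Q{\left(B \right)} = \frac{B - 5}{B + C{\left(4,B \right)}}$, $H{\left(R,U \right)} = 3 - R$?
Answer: $\frac{49}{4} \approx 12.25$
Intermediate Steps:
$n{\left(M \right)} = 4$ ($n{\left(M \right)} = 4 - 1 \cdot 0 = 4 - 0 = 4 + 0 = 4$)
$C{\left(V,o \right)} = V$
$Q{\left(B \right)} = \frac{-5 + B}{4 + B}$ ($Q{\left(B \right)} = \frac{B - 5}{B + 4} = \frac{-5 + B}{4 + B}$)
$Q^{2}{\left(H{\left(5,n{\left(1 \right)} \right)} \right)} = \left(\frac{-5 + \left(3 - 5\right)}{4 + \left(3 - 5\right)}\right)^{2} = \left(\frac{-5 - 2}{4 - 2}\right)^{2} = \left(\frac{1}{2} \left(-7\right)\right)^{2} = \left(- \frac{7}{2}\right)^{2} = \frac{49}{4}$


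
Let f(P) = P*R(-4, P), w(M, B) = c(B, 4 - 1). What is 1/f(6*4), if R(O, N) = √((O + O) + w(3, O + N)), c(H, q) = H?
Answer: √3/144 ≈ 0.012028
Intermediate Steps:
w(M, B) = B
R(O, N) = √(N + 3*O) (R(O, N) = √((O + O) + (O + N)) = √(2*O + (N + O)) = √(N + 3*O))
f(P) = P*√(-12 + P) (f(P) = P*√(P + 3*(-4)) = P*√(P - 12) = P*√(-12 + P))
1/f(6*4) = 1/((6*4)*√(-12 + 6*4)) = 1/(24*√(-12 + 24)) = 1/(24*√12) = 1/(24*(2*√3)) = 1/(48*√3) = √3/144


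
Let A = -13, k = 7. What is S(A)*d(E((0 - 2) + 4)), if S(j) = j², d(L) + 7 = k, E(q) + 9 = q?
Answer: 0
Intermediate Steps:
E(q) = -9 + q
d(L) = 0 (d(L) = -7 + 7 = 0)
S(A)*d(E((0 - 2) + 4)) = (-13)²*0 = 169*0 = 0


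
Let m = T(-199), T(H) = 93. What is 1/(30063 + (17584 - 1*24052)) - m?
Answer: -2194334/23595 ≈ -93.000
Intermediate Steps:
m = 93
1/(30063 + (17584 - 1*24052)) - m = 1/(30063 + (17584 - 1*24052)) - 1*93 = 1/(30063 + (17584 - 24052)) - 93 = 1/(30063 - 6468) - 93 = 1/23595 - 93 = -2194334/23595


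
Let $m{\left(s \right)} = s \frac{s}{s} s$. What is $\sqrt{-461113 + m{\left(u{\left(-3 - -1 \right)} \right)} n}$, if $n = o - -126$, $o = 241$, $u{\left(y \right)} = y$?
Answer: $i \sqrt{459645} \approx 677.97 i$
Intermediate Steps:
$m{\left(s \right)} = s^{2}$ ($m{\left(s \right)} = s 1 s = s s = s^{2}$)
$n = 367$ ($n = 241 - -126 = 241 + 126 = 367$)
$\sqrt{-461113 + m{\left(u{\left(-3 - -1 \right)} \right)} n} = \sqrt{-461113 + \left(-3 - -1\right)^{2} \cdot 367} = \sqrt{-461113 + \left(-3 + 1\right)^{2} \cdot 367} = \sqrt{-461113 + \left(-2\right)^{2} \cdot 367} = \sqrt{-461113 + 4 \cdot 367} = \sqrt{-461113 + 1468} = \sqrt{-459645} = i \sqrt{459645}$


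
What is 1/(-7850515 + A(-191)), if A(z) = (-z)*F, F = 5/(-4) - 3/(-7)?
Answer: -28/219818813 ≈ -1.2738e-7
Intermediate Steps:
F = -23/28 (F = 5*(-¼) - 3*(-⅐) = -5/4 + 3/7 = -23/28 ≈ -0.82143)
A(z) = 23*z/28 (A(z) = -z*(-23/28) = 23*z/28)
1/(-7850515 + A(-191)) = 1/(-7850515 + (23/28)*(-191)) = 1/(-7850515 - 4393/28) = 1/(-219818813/28) = -28/219818813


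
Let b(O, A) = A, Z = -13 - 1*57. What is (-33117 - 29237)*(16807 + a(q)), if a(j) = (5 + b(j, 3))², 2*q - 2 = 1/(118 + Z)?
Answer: -1051974334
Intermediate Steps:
Z = -70 (Z = -13 - 57 = -70)
q = 97/96 (q = 1 + 1/(2*(118 - 70)) = 1 + (½)/48 = 1 + (½)*(1/48) = 1 + 1/96 = 97/96 ≈ 1.0104)
a(j) = 64 (a(j) = (5 + 3)² = 8² = 64)
(-33117 - 29237)*(16807 + a(q)) = (-33117 - 29237)*(16807 + 64) = -62354*16871 = -1051974334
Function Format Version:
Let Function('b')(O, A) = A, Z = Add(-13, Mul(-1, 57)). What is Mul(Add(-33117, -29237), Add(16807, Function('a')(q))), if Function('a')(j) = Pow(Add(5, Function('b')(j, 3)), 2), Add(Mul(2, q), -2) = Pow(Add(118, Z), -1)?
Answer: -1051974334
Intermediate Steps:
Z = -70 (Z = Add(-13, -57) = -70)
q = Rational(97, 96) (q = Add(1, Mul(Rational(1, 2), Pow(Add(118, -70), -1))) = Add(1, Mul(Rational(1, 2), Pow(48, -1))) = Add(1, Mul(Rational(1, 2), Rational(1, 48))) = Add(1, Rational(1, 96)) = Rational(97, 96) ≈ 1.0104)
Function('a')(j) = 64 (Function('a')(j) = Pow(Add(5, 3), 2) = Pow(8, 2) = 64)
Mul(Add(-33117, -29237), Add(16807, Function('a')(q))) = Mul(Add(-33117, -29237), Add(16807, 64)) = Mul(-62354, 16871) = -1051974334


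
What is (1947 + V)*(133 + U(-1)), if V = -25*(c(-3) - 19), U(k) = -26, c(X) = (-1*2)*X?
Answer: 243104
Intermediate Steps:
c(X) = -2*X
V = 325 (V = -25*(-2*(-3) - 19) = -25*(6 - 19) = -25*(-13) = 325)
(1947 + V)*(133 + U(-1)) = (1947 + 325)*(133 - 26) = 2272*107 = 243104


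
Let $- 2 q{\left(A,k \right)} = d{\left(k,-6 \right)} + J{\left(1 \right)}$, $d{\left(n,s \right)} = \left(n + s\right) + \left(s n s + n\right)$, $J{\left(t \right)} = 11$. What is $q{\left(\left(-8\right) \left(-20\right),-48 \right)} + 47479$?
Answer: $\frac{96777}{2} \approx 48389.0$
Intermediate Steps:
$d{\left(n,s \right)} = s + 2 n + n s^{2}$ ($d{\left(n,s \right)} = \left(n + s\right) + \left(n s s + n\right) = \left(n + s\right) + \left(n s^{2} + n\right) = \left(n + s\right) + \left(n + n s^{2}\right) = s + 2 n + n s^{2}$)
$q{\left(A,k \right)} = - \frac{5}{2} - 19 k$ ($q{\left(A,k \right)} = - \frac{\left(-6 + 2 k + k \left(-6\right)^{2}\right) + 11}{2} = - \frac{\left(-6 + 2 k + k 36\right) + 11}{2} = - \frac{\left(-6 + 2 k + 36 k\right) + 11}{2} = - \frac{\left(-6 + 38 k\right) + 11}{2} = - \frac{5 + 38 k}{2} = - \frac{5}{2} - 19 k$)
$q{\left(\left(-8\right) \left(-20\right),-48 \right)} + 47479 = \left(- \frac{5}{2} - -912\right) + 47479 = \left(- \frac{5}{2} + 912\right) + 47479 = \frac{1819}{2} + 47479 = \frac{96777}{2}$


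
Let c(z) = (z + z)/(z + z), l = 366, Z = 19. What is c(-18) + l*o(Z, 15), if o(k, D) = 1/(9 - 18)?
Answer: -119/3 ≈ -39.667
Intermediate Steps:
c(z) = 1 (c(z) = (2*z)/((2*z)) = (2*z)*(1/(2*z)) = 1)
o(k, D) = -⅑ (o(k, D) = 1/(-9) = -⅑)
c(-18) + l*o(Z, 15) = 1 + 366*(-⅑) = 1 - 122/3 = -119/3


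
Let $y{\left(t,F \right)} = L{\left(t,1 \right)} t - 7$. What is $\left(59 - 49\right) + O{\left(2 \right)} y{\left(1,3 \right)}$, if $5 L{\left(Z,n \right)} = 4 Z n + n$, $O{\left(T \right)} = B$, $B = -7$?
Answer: $52$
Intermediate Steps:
$O{\left(T \right)} = -7$
$L{\left(Z,n \right)} = \frac{n}{5} + \frac{4 Z n}{5}$ ($L{\left(Z,n \right)} = \frac{4 Z n + n}{5} = \frac{n + 4 Z n}{5} = \frac{n}{5} + \frac{4 Z n}{5}$)
$y{\left(t,F \right)} = -7 + t \left(\frac{1}{5} + \frac{4 t}{5}\right)$ ($y{\left(t,F \right)} = \frac{1}{5} \cdot 1 \left(1 + 4 t\right) t - 7 = \left(\frac{1}{5} + \frac{4 t}{5}\right) t - 7 = t \left(\frac{1}{5} + \frac{4 t}{5}\right) - 7 = -7 + t \left(\frac{1}{5} + \frac{4 t}{5}\right)$)
$\left(59 - 49\right) + O{\left(2 \right)} y{\left(1,3 \right)} = \left(59 - 49\right) - 7 \left(-7 + \frac{1}{5} \cdot 1 \left(1 + 4 \cdot 1\right)\right) = 10 - 7 \left(-7 + \frac{1}{5} \cdot 1 \left(1 + 4\right)\right) = 10 - 7 \left(-7 + \frac{1}{5} \cdot 1 \cdot 5\right) = 10 - 7 \left(-7 + 1\right) = 10 - -42 = 10 + 42 = 52$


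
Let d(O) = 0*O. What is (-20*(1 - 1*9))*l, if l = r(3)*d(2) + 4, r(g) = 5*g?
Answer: 640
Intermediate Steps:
d(O) = 0
l = 4 (l = (5*3)*0 + 4 = 15*0 + 4 = 0 + 4 = 4)
(-20*(1 - 1*9))*l = -20*(1 - 1*9)*4 = -20*(1 - 9)*4 = -20*(-8)*4 = 160*4 = 640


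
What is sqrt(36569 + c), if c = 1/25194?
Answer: sqrt(23211720636078)/25194 ≈ 191.23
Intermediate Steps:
c = 1/25194 ≈ 3.9692e-5
sqrt(36569 + c) = sqrt(36569 + 1/25194) = sqrt(921319387/25194) = sqrt(23211720636078)/25194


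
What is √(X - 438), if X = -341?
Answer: I*√779 ≈ 27.911*I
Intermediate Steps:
√(X - 438) = √(-341 - 438) = √(-779) = I*√779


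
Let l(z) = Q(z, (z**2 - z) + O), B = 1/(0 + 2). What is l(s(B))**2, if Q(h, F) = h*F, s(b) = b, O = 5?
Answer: 361/64 ≈ 5.6406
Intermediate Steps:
B = 1/2 ≈ 0.50000
Q(h, F) = F*h
l(z) = z*(5 + z**2 - z) (l(z) = ((z**2 - z) + 5)*z = (5 + z**2 - z)*z = z*(5 + z**2 - z))
l(s(B))**2 = ((5 + (1/2)**2 - 1*1/2)/2)**2 = ((5 + 1/4 - 1/2)/2)**2 = ((1/2)*(19/4))**2 = (19/8)**2 = 361/64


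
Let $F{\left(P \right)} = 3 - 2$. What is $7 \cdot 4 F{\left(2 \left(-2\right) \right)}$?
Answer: $28$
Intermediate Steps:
$F{\left(P \right)} = 1$
$7 \cdot 4 F{\left(2 \left(-2\right) \right)} = 7 \cdot 4 \cdot 1 = 28 \cdot 1 = 28$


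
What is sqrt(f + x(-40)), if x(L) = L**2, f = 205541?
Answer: sqrt(207141) ≈ 455.13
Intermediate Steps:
sqrt(f + x(-40)) = sqrt(205541 + (-40)**2) = sqrt(205541 + 1600) = sqrt(207141)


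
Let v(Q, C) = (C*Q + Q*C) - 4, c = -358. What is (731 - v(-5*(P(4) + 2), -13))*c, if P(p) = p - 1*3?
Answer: -123510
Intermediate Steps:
P(p) = -3 + p (P(p) = p - 3 = -3 + p)
v(Q, C) = -4 + 2*C*Q (v(Q, C) = (C*Q + C*Q) - 4 = 2*C*Q - 4 = -4 + 2*C*Q)
(731 - v(-5*(P(4) + 2), -13))*c = (731 - (-4 + 2*(-13)*(-5*((-3 + 4) + 2))))*(-358) = (731 - (-4 + 2*(-13)*(-5*(1 + 2))))*(-358) = (731 - (-4 + 2*(-13)*(-5*3)))*(-358) = (731 - (-4 + 2*(-13)*(-15)))*(-358) = (731 - (-4 + 390))*(-358) = (731 - 1*386)*(-358) = (731 - 386)*(-358) = 345*(-358) = -123510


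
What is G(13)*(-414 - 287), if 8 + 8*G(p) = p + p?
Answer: -6309/4 ≈ -1577.3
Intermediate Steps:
G(p) = -1 + p/4 (G(p) = -1 + (p + p)/8 = -1 + (2*p)/8 = -1 + p/4)
G(13)*(-414 - 287) = (-1 + (¼)*13)*(-414 - 287) = (-1 + 13/4)*(-701) = (9/4)*(-701) = -6309/4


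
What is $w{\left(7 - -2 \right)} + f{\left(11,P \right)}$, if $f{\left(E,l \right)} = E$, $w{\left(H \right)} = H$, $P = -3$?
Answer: $20$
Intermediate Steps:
$w{\left(7 - -2 \right)} + f{\left(11,P \right)} = \left(7 - -2\right) + 11 = \left(7 + 2\right) + 11 = 9 + 11 = 20$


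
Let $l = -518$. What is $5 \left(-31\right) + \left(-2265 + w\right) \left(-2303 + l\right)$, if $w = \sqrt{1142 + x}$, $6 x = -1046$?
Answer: $6389410 - \frac{2821 \sqrt{8709}}{3} \approx 6.3017 \cdot 10^{6}$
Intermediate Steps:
$x = - \frac{523}{3}$ ($x = \frac{1}{6} \left(-1046\right) = - \frac{523}{3} \approx -174.33$)
$w = \frac{\sqrt{8709}}{3}$ ($w = \sqrt{1142 - \frac{523}{3}} = \sqrt{\frac{2903}{3}} = \frac{\sqrt{8709}}{3} \approx 31.107$)
$5 \left(-31\right) + \left(-2265 + w\right) \left(-2303 + l\right) = 5 \left(-31\right) + \left(-2265 + \frac{\sqrt{8709}}{3}\right) \left(-2303 - 518\right) = -155 + \left(-2265 + \frac{\sqrt{8709}}{3}\right) \left(-2821\right) = -155 + \left(6389565 - \frac{2821 \sqrt{8709}}{3}\right) = 6389410 - \frac{2821 \sqrt{8709}}{3}$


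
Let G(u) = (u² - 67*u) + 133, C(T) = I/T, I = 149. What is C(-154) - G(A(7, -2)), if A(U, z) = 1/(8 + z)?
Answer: -340481/2772 ≈ -122.83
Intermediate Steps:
C(T) = 149/T
G(u) = 133 + u² - 67*u
C(-154) - G(A(7, -2)) = 149/(-154) - (133 + (1/(8 - 2))² - 67/(8 - 2)) = 149*(-1/154) - (133 + (1/6)² - 67/6) = -149/154 - (133 + (⅙)² - 67*⅙) = -149/154 - (133 + 1/36 - 67/6) = -149/154 - 1*4387/36 = -149/154 - 4387/36 = -340481/2772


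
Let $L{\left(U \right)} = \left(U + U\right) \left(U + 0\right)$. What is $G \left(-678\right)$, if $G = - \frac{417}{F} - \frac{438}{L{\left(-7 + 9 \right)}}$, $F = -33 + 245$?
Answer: $\frac{2038068}{53} \approx 38454.0$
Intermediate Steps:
$F = 212$
$L{\left(U \right)} = 2 U^{2}$ ($L{\left(U \right)} = 2 U U = 2 U^{2}$)
$G = - \frac{3006}{53}$ ($G = - \frac{417}{212} - \frac{438}{2 \left(-7 + 9\right)^{2}} = \left(-417\right) \frac{1}{212} - \frac{438}{2 \cdot 2^{2}} = - \frac{417}{212} - \frac{438}{2 \cdot 4} = - \frac{417}{212} - \frac{438}{8} = - \frac{417}{212} - \frac{219}{4} = - \frac{3006}{53} \approx -56.717$)
$G \left(-678\right) = \left(- \frac{3006}{53}\right) \left(-678\right) = \frac{2038068}{53}$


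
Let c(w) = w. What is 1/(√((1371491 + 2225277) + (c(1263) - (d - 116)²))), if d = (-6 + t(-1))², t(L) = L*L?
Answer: √143590/717950 ≈ 0.00052780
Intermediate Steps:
t(L) = L²
d = 25 (d = (-6 + (-1)²)² = (-6 + 1)² = (-5)² = 25)
1/(√((1371491 + 2225277) + (c(1263) - (d - 116)²))) = 1/(√((1371491 + 2225277) + (1263 - (25 - 116)²))) = 1/(√(3596768 + (1263 - 1*(-91)²))) = 1/(√(3596768 + (1263 - 1*8281))) = 1/(√(3596768 + (1263 - 8281))) = 1/(√(3596768 - 7018)) = 1/(√3589750) = 1/(5*√143590) = √143590/717950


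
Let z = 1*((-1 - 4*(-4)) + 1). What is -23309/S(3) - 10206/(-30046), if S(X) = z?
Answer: -350089459/240368 ≈ -1456.5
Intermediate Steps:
z = 16 (z = 1*((-1 + 16) + 1) = 1*(15 + 1) = 1*16 = 16)
S(X) = 16
-23309/S(3) - 10206/(-30046) = -23309/16 - 10206/(-30046) = -23309*1/16 - 10206*(-1/30046) = -23309/16 + 5103/15023 = -350089459/240368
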